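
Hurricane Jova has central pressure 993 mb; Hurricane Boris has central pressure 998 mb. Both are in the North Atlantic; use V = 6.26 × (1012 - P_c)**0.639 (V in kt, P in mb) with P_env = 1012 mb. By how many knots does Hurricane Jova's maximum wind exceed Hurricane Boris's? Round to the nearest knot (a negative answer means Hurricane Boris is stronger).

Hurricane Jova: ΔP = 19; V ≈ 6.26 × 19^0.639 ≈ 41.09 kt.
Hurricane Boris: ΔP = 14; V ≈ 6.26 × 14^0.639 ≈ 33.80 kt.
Difference ≈ 41.09 − 33.80 = 7.29 → 7 kt.

7 kt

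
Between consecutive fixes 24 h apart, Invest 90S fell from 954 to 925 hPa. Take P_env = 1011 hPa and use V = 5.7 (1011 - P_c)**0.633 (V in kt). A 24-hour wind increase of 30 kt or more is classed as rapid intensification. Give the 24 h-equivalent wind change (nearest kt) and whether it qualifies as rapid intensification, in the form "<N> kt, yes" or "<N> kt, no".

22 kt, no

V₁: ΔP = 57, V ≈ 5.7 × 57^0.633 ≈ 73.68 kt.
V₂: ΔP = 86, V ≈ 5.7 × 86^0.633 ≈ 95.59 kt.
ΔV over 24 h = 21.91 kt → 24 h equivalent = 21.91 × 24/24 ≈ 21.91 kt.
22 kt < 30 kt ⇒ not rapid intensification.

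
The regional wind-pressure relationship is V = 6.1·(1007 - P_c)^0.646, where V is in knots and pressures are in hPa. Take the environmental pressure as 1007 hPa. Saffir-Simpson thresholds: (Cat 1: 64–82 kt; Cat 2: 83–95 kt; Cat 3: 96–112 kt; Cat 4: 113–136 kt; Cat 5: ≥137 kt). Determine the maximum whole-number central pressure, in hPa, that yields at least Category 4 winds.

Category 4 begins at V = 113 kt.
Required ΔP = (113/6.1)^(1/0.646) = 18.525^1.548 ≈ 91.72 hPa.
P_c ≤ 1007 − 91.72 = 915.28, so the highest integer P_c is 915 hPa.

915 hPa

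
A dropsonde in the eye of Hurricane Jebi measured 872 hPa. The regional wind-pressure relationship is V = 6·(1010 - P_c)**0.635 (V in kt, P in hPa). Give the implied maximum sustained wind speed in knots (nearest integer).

137 kt

ΔP = 1010 − 872 = 138 hPa.
138^0.635 ≈ 22.847.
V ≈ 6 × 22.847 ≈ 137.1 kt.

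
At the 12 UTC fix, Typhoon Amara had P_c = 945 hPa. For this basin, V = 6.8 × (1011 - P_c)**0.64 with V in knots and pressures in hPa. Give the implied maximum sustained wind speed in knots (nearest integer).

ΔP = 1011 − 945 = 66 hPa.
66^0.64 ≈ 14.605.
V ≈ 6.8 × 14.605 ≈ 99.3 kt.

99 kt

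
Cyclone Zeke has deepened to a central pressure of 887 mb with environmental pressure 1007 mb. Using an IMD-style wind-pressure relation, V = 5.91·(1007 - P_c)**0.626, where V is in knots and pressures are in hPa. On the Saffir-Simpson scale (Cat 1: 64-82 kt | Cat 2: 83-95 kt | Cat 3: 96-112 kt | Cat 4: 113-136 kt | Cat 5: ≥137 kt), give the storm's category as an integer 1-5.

ΔP = 1007 − 887 = 120 mb.
V ≈ 5.91 × 120^0.626 = 5.91 × 20.02 ≈ 118 kt.
118 kt falls in the Category 4 band.

4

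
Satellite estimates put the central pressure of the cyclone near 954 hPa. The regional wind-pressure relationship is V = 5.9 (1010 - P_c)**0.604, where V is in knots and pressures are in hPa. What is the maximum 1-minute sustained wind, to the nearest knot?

67 kt

ΔP = 1010 − 954 = 56 hPa.
56^0.604 ≈ 11.374.
V ≈ 5.9 × 11.374 ≈ 67.1 kt.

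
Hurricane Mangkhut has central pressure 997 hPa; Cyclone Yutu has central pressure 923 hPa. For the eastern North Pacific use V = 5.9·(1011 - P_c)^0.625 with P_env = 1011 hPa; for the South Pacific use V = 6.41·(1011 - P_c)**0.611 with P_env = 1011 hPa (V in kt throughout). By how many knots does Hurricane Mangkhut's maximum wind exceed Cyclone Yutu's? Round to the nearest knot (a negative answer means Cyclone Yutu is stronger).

-68 kt

Hurricane Mangkhut: ΔP = 14; V ≈ 5.9 × 14^0.625 ≈ 30.70 kt.
Cyclone Yutu: ΔP = 88; V ≈ 6.41 × 88^0.611 ≈ 98.84 kt.
Difference ≈ 30.70 − 98.84 = -68.14 → -68 kt.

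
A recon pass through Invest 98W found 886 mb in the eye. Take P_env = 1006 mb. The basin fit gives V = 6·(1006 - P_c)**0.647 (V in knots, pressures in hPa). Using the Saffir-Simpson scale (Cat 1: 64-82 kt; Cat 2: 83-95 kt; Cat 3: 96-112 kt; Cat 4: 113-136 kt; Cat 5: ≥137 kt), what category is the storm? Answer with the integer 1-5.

4

ΔP = 1006 − 886 = 120 mb.
V ≈ 6 × 120^0.647 = 6 × 22.14 ≈ 133 kt.
133 kt falls in the Category 4 band.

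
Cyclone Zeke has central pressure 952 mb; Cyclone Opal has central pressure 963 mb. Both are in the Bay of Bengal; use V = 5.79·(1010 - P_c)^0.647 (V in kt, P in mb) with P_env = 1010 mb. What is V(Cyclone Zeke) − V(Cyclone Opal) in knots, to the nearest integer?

10 kt

Cyclone Zeke: ΔP = 58; V ≈ 5.79 × 58^0.647 ≈ 80.10 kt.
Cyclone Opal: ΔP = 47; V ≈ 5.79 × 47^0.647 ≈ 69.91 kt.
Difference ≈ 80.10 − 69.91 = 10.19 → 10 kt.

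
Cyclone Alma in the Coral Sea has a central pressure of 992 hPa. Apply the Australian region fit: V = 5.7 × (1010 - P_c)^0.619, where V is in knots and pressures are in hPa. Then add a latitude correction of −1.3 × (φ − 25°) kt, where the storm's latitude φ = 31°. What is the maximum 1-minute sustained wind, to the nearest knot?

ΔP = 1010 − 992 = 18 hPa.
18^0.619 ≈ 5.984.
V ≈ 5.7 × 5.984 ≈ 34.1 kt.
Latitude correction: −1.3 × (31 − 25) = -7.8 kt.
Corrected V ≈ 26.3 kt → 26 kt.

26 kt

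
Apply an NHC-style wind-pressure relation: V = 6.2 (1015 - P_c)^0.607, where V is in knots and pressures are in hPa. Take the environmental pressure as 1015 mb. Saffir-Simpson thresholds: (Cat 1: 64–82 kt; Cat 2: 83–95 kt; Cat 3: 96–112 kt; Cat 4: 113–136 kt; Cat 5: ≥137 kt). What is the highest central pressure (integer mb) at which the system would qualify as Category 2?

943 mb

Category 2 begins at V = 83 kt.
Required ΔP = (83/6.2)^(1/0.607) = 13.387^1.647 ≈ 71.81 mb.
P_c ≤ 1015 − 71.81 = 943.19, so the highest integer P_c is 943 mb.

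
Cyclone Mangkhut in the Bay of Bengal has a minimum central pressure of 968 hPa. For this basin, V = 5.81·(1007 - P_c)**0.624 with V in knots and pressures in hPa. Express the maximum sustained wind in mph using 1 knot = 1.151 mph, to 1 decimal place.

65.8 mph

ΔP = 1007 − 968 = 39 hPa.
V ≈ 5.81 × 39^0.624 = 5.81 × 9.836 ≈ 57.148 kt.
57.148 × 1.151 ≈ 65.78 mph → 65.8 mph.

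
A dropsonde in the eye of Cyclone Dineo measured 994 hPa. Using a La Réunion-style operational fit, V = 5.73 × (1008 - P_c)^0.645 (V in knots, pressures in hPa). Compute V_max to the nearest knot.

31 kt

ΔP = 1008 − 994 = 14 hPa.
14^0.645 ≈ 5.486.
V ≈ 5.73 × 5.486 ≈ 31.4 kt.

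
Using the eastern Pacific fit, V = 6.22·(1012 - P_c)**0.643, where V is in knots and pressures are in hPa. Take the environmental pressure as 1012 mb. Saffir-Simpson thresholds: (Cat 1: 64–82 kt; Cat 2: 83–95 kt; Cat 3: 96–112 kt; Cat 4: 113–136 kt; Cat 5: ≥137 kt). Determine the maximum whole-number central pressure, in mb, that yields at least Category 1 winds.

Category 1 begins at V = 64 kt.
Required ΔP = (64/6.22)^(1/0.643) = 10.289^1.555 ≈ 37.54 mb.
P_c ≤ 1012 − 37.54 = 974.46, so the highest integer P_c is 974 mb.

974 mb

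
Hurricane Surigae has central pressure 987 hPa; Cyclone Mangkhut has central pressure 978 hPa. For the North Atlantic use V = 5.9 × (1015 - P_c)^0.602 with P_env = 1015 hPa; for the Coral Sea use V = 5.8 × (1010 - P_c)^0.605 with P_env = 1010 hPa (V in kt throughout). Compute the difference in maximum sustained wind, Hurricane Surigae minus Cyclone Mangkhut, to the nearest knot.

Hurricane Surigae: ΔP = 28; V ≈ 5.9 × 28^0.602 ≈ 43.86 kt.
Cyclone Mangkhut: ΔP = 32; V ≈ 5.8 × 32^0.605 ≈ 47.21 kt.
Difference ≈ 43.86 − 47.21 = -3.35 → -3 kt.

-3 kt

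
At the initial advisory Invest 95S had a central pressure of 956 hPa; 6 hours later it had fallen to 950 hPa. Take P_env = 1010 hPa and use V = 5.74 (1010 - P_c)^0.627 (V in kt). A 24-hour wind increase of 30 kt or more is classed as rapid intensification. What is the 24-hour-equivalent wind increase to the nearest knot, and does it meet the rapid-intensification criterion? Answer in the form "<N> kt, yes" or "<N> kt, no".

19 kt, no

V₁: ΔP = 54, V ≈ 5.74 × 54^0.627 ≈ 70.00 kt.
V₂: ΔP = 60, V ≈ 5.74 × 60^0.627 ≈ 74.78 kt.
ΔV over 6 h = 4.78 kt → 24 h equivalent = 4.78 × 24/6 ≈ 19.12 kt.
19 kt < 30 kt ⇒ not rapid intensification.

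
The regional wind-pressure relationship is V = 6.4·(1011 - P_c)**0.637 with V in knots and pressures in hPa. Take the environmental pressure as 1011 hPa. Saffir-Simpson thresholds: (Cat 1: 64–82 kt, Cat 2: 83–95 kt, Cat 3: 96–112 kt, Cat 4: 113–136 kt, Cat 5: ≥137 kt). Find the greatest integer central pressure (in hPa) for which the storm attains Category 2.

Category 2 begins at V = 83 kt.
Required ΔP = (83/6.4)^(1/0.637) = 12.969^1.570 ≈ 55.86 hPa.
P_c ≤ 1011 − 55.86 = 955.14, so the highest integer P_c is 955 hPa.

955 hPa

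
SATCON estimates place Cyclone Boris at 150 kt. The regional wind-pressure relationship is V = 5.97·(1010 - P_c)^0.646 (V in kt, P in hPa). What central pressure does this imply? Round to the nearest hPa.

863 hPa

ΔP = (V / 5.97)^(1/0.646) = (150/5.97)^1.548.
150/5.97 = 25.126; 25.126^1.548 ≈ 147.02 hPa.
P_c = 1010 − 147.02 = 862.98 ≈ 863 hPa.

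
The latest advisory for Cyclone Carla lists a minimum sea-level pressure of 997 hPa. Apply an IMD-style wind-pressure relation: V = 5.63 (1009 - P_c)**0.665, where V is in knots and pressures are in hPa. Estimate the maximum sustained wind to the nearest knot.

ΔP = 1009 − 997 = 12 hPa.
12^0.665 ≈ 5.220.
V ≈ 5.63 × 5.220 ≈ 29.4 kt.

29 kt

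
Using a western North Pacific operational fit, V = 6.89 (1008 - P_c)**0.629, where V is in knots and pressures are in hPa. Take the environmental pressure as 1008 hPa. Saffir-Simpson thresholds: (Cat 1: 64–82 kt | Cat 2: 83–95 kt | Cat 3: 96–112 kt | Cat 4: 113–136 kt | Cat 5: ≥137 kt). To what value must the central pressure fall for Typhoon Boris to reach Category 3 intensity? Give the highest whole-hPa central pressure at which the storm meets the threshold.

942 hPa

Category 3 begins at V = 96 kt.
Required ΔP = (96/6.89)^(1/0.629) = 13.933^1.590 ≈ 65.89 hPa.
P_c ≤ 1008 − 65.89 = 942.11, so the highest integer P_c is 942 hPa.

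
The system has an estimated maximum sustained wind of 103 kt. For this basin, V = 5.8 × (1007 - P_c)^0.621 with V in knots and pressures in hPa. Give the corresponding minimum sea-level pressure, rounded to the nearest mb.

904 mb

ΔP = (V / 5.8)^(1/0.621) = (103/5.8)^1.610.
103/5.8 = 17.759; 17.759^1.610 ≈ 102.79 mb.
P_c = 1007 − 102.79 = 904.21 ≈ 904 mb.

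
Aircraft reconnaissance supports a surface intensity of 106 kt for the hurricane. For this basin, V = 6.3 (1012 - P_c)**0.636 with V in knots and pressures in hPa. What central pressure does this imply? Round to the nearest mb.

927 mb

ΔP = (V / 6.3)^(1/0.636) = (106/6.3)^1.572.
106/6.3 = 16.825; 16.825^1.572 ≈ 84.65 mb.
P_c = 1012 − 84.65 = 927.35 ≈ 927 mb.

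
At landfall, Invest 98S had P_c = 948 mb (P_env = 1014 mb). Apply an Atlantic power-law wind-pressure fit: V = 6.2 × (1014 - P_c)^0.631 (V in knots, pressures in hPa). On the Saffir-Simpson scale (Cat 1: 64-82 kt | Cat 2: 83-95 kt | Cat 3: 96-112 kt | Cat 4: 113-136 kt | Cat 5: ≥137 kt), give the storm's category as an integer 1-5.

2

ΔP = 1014 − 948 = 66 mb.
V ≈ 6.2 × 66^0.631 = 6.2 × 14.06 ≈ 87 kt.
87 kt falls in the Category 2 band.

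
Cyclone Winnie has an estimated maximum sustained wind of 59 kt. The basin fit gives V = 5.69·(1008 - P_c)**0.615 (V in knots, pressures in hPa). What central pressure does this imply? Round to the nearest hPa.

ΔP = (V / 5.69)^(1/0.615) = (59/5.69)^1.626.
59/5.69 = 10.369; 10.369^1.626 ≈ 44.83 hPa.
P_c = 1008 − 44.83 = 963.17 ≈ 963 hPa.

963 hPa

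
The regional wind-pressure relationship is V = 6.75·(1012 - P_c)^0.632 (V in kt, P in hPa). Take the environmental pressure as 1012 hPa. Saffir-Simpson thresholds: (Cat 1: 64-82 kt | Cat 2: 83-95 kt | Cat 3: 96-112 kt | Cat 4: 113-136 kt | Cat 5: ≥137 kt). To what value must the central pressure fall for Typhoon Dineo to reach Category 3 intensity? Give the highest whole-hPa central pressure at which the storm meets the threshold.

945 hPa

Category 3 begins at V = 96 kt.
Required ΔP = (96/6.75)^(1/0.632) = 14.222^1.582 ≈ 66.73 hPa.
P_c ≤ 1012 − 66.73 = 945.27, so the highest integer P_c is 945 hPa.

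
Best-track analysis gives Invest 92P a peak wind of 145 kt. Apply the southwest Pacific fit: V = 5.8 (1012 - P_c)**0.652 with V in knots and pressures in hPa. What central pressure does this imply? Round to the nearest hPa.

873 hPa

ΔP = (V / 5.8)^(1/0.652) = (145/5.8)^1.534.
145/5.8 = 25.000; 25.000^1.534 ≈ 139.34 hPa.
P_c = 1012 − 139.34 = 872.66 ≈ 873 hPa.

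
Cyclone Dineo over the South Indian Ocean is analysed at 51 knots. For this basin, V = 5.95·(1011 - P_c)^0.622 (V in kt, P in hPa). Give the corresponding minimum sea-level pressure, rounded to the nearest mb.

ΔP = (V / 5.95)^(1/0.622) = (51/5.95)^1.608.
51/5.95 = 8.571; 8.571^1.608 ≈ 31.63 mb.
P_c = 1011 − 31.63 = 979.37 ≈ 979 mb.

979 mb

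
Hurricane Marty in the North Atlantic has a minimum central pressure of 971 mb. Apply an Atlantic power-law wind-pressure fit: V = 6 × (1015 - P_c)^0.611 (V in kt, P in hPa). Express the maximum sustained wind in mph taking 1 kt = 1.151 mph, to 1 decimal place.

ΔP = 1015 − 971 = 44 mb.
V ≈ 6 × 44^0.611 = 6 × 10.096 ≈ 60.576 kt.
60.576 × 1.151 ≈ 69.72 mph → 69.7 mph.

69.7 mph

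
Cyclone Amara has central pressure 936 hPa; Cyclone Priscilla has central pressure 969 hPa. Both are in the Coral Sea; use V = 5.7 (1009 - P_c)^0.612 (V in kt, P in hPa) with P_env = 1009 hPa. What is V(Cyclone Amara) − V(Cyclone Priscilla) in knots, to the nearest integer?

Cyclone Amara: ΔP = 73; V ≈ 5.7 × 73^0.612 ≈ 78.75 kt.
Cyclone Priscilla: ΔP = 40; V ≈ 5.7 × 40^0.612 ≈ 54.49 kt.
Difference ≈ 78.75 − 54.49 = 24.26 → 24 kt.

24 kt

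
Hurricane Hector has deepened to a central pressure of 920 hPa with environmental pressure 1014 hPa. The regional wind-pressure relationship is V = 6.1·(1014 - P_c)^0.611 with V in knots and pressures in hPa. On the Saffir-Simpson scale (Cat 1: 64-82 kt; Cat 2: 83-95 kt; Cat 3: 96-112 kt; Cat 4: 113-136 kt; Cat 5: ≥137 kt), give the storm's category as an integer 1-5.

ΔP = 1014 − 920 = 94 hPa.
V ≈ 6.1 × 94^0.611 = 6.1 × 16.05 ≈ 98 kt.
98 kt falls in the Category 3 band.

3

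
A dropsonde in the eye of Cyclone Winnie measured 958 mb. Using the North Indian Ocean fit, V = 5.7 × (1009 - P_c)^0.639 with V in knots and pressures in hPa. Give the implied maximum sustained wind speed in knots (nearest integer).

70 kt

ΔP = 1009 − 958 = 51 mb.
51^0.639 ≈ 12.335.
V ≈ 5.7 × 12.335 ≈ 70.3 kt.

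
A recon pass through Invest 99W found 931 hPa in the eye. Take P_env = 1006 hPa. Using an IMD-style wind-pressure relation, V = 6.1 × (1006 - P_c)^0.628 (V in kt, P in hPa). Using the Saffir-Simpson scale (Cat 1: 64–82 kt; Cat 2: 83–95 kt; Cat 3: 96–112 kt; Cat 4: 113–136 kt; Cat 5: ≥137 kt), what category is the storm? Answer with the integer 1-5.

ΔP = 1006 − 931 = 75 hPa.
V ≈ 6.1 × 75^0.628 = 6.1 × 15.05 ≈ 92 kt.
92 kt falls in the Category 2 band.

2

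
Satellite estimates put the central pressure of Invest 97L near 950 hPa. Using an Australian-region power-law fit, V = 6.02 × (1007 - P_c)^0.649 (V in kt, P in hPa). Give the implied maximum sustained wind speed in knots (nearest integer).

83 kt

ΔP = 1007 − 950 = 57 hPa.
57^0.649 ≈ 13.790.
V ≈ 6.02 × 13.790 ≈ 83.0 kt.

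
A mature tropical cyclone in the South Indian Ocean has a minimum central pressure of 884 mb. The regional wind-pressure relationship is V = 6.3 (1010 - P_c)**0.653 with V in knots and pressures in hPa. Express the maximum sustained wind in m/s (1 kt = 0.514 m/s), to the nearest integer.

ΔP = 1010 − 884 = 126 mb.
V ≈ 6.3 × 126^0.653 = 6.3 × 23.526 ≈ 148.212 kt.
148.212 × 0.514 ≈ 76.18 m/s → 76 m/s.

76 m/s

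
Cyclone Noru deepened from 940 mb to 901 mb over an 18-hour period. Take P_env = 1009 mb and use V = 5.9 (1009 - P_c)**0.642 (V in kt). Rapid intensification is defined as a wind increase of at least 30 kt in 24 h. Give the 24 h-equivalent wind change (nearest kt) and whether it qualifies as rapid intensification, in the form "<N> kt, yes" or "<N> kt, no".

40 kt, yes

V₁: ΔP = 69, V ≈ 5.9 × 69^0.642 ≈ 89.41 kt.
V₂: ΔP = 108, V ≈ 5.9 × 108^0.642 ≈ 119.21 kt.
ΔV over 18 h = 29.80 kt → 24 h equivalent = 29.80 × 24/18 ≈ 39.73 kt.
40 kt ≥ 30 kt ⇒ rapid intensification.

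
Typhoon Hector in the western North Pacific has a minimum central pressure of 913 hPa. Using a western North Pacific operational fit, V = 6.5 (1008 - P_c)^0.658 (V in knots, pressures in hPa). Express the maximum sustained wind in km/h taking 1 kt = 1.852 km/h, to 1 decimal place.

240.9 km/h

ΔP = 1008 − 913 = 95 hPa.
V ≈ 6.5 × 95^0.658 = 6.5 × 20.014 ≈ 130.093 kt.
130.093 × 1.852 ≈ 240.93 km/h → 240.9 km/h.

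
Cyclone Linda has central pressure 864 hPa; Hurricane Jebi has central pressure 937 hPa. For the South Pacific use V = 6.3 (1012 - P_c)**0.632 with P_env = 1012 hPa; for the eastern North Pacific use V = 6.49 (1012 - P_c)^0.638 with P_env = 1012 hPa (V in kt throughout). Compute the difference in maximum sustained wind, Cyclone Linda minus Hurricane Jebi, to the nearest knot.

46 kt

Cyclone Linda: ΔP = 148; V ≈ 6.3 × 148^0.632 ≈ 148.23 kt.
Hurricane Jebi: ΔP = 75; V ≈ 6.49 × 75^0.638 ≈ 101.98 kt.
Difference ≈ 148.23 − 101.98 = 46.25 → 46 kt.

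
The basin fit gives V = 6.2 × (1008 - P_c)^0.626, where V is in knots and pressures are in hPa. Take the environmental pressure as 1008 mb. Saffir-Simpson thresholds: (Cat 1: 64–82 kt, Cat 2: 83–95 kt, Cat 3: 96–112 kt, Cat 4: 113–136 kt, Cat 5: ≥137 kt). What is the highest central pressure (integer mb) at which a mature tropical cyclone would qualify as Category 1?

966 mb

Category 1 begins at V = 64 kt.
Required ΔP = (64/6.2)^(1/0.626) = 10.323^1.597 ≈ 41.64 mb.
P_c ≤ 1008 − 41.64 = 966.36, so the highest integer P_c is 966 mb.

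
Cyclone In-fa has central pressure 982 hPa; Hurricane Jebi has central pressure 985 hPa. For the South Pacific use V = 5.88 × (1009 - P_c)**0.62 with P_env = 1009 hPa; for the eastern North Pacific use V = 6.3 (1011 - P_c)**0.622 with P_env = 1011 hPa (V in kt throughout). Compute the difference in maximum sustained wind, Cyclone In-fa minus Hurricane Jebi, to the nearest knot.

Cyclone In-fa: ΔP = 27; V ≈ 5.88 × 27^0.62 ≈ 45.38 kt.
Hurricane Jebi: ΔP = 26; V ≈ 6.3 × 26^0.622 ≈ 47.80 kt.
Difference ≈ 45.38 − 47.80 = -2.42 → -2 kt.

-2 kt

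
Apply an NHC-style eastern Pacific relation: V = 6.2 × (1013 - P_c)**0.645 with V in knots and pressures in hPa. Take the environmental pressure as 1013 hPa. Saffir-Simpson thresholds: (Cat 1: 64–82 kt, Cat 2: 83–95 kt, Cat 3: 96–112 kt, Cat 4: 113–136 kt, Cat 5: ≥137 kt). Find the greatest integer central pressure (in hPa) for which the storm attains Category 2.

957 hPa

Category 2 begins at V = 83 kt.
Required ΔP = (83/6.2)^(1/0.645) = 13.387^1.550 ≈ 55.82 hPa.
P_c ≤ 1013 − 55.82 = 957.18, so the highest integer P_c is 957 hPa.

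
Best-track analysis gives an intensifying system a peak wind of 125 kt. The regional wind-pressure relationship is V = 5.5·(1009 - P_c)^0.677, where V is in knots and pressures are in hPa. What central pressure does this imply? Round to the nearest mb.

ΔP = (V / 5.5)^(1/0.677) = (125/5.5)^1.477.
125/5.5 = 22.727; 22.727^1.477 ≈ 100.87 mb.
P_c = 1009 − 100.87 = 908.13 ≈ 908 mb.

908 mb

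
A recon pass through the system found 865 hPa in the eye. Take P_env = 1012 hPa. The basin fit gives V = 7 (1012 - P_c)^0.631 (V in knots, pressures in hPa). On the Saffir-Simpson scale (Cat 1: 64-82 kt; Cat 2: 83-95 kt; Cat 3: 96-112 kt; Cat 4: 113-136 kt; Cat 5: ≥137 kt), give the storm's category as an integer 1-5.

5

ΔP = 1012 − 865 = 147 hPa.
V ≈ 7 × 147^0.631 = 7 × 23.31 ≈ 163 kt.
163 kt falls in the Category 5 band.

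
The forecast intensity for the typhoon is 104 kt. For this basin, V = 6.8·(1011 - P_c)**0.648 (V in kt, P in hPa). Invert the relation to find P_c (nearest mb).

ΔP = (V / 6.8)^(1/0.648) = (104/6.8)^1.543.
104/6.8 = 15.294; 15.294^1.543 ≈ 67.29 mb.
P_c = 1011 − 67.29 = 943.71 ≈ 944 mb.

944 mb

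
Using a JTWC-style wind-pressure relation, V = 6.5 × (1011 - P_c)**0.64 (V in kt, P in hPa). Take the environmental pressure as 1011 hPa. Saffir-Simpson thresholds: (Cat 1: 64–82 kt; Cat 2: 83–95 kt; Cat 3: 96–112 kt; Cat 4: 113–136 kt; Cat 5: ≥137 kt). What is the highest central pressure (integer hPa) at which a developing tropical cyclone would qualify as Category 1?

975 hPa

Category 1 begins at V = 64 kt.
Required ΔP = (64/6.5)^(1/0.64) = 9.846^1.562 ≈ 35.64 hPa.
P_c ≤ 1011 − 35.64 = 975.36, so the highest integer P_c is 975 hPa.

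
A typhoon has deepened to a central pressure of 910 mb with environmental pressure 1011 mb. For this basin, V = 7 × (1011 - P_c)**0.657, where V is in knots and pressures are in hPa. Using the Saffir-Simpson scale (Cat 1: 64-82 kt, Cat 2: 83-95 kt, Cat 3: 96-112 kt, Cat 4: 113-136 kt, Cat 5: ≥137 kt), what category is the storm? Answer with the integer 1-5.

ΔP = 1011 − 910 = 101 mb.
V ≈ 7 × 101^0.657 = 7 × 20.74 ≈ 145 kt.
145 kt falls in the Category 5 band.

5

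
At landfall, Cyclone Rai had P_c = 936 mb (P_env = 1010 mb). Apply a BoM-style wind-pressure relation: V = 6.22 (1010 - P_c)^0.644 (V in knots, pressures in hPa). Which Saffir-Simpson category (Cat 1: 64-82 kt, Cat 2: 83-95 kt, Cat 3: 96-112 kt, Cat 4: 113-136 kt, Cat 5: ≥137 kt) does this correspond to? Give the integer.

ΔP = 1010 − 936 = 74 mb.
V ≈ 6.22 × 74^0.644 = 6.22 × 15.99 ≈ 99 kt.
99 kt falls in the Category 3 band.

3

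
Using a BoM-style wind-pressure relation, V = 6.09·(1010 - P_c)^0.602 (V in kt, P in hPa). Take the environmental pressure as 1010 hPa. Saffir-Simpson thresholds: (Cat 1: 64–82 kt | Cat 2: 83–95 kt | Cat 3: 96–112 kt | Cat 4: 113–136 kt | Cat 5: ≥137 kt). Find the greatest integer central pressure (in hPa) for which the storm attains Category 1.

960 hPa

Category 1 begins at V = 64 kt.
Required ΔP = (64/6.09)^(1/0.602) = 10.509^1.661 ≈ 49.77 hPa.
P_c ≤ 1010 − 49.77 = 960.23, so the highest integer P_c is 960 hPa.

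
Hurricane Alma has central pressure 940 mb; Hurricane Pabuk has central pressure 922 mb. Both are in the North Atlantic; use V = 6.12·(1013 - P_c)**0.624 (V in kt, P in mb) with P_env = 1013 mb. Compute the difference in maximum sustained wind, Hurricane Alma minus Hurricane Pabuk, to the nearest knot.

Hurricane Alma: ΔP = 73; V ≈ 6.12 × 73^0.624 ≈ 89.02 kt.
Hurricane Pabuk: ΔP = 91; V ≈ 6.12 × 91^0.624 ≈ 102.14 kt.
Difference ≈ 89.02 − 102.14 = -13.12 → -13 kt.

-13 kt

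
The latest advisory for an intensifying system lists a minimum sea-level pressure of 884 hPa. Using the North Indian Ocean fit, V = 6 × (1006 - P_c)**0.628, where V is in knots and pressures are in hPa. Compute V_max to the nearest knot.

123 kt

ΔP = 1006 − 884 = 122 hPa.
122^0.628 ≈ 20.428.
V ≈ 6 × 20.428 ≈ 122.6 kt.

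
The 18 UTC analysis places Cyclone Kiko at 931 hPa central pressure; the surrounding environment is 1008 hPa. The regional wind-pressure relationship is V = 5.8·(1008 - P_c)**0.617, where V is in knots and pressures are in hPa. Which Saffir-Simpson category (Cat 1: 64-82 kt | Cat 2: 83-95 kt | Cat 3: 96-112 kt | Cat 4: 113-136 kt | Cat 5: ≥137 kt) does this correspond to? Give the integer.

2

ΔP = 1008 − 931 = 77 hPa.
V ≈ 5.8 × 77^0.617 = 5.8 × 14.59 ≈ 85 kt.
85 kt falls in the Category 2 band.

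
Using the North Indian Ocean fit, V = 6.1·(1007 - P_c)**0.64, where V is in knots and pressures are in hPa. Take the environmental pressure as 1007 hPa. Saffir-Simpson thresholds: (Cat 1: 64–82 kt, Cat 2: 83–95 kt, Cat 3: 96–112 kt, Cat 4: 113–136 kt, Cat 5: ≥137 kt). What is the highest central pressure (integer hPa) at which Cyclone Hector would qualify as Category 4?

911 hPa

Category 4 begins at V = 113 kt.
Required ΔP = (113/6.1)^(1/0.64) = 18.525^1.562 ≈ 95.69 hPa.
P_c ≤ 1007 − 95.69 = 911.31, so the highest integer P_c is 911 hPa.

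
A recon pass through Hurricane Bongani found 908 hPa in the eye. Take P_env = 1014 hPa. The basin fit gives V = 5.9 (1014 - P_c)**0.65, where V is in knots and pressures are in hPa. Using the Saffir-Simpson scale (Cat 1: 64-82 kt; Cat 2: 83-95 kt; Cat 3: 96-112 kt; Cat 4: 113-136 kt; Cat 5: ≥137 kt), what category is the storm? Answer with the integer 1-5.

4

ΔP = 1014 − 908 = 106 hPa.
V ≈ 5.9 × 106^0.65 = 5.9 × 20.72 ≈ 122 kt.
122 kt falls in the Category 4 band.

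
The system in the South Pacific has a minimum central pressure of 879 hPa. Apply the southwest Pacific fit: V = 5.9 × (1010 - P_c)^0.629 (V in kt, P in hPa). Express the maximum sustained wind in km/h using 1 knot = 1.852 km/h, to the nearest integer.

ΔP = 1010 − 879 = 131 hPa.
V ≈ 5.9 × 131^0.629 = 5.9 × 21.467 ≈ 126.653 kt.
126.653 × 1.852 ≈ 234.56 km/h → 235 km/h.

235 km/h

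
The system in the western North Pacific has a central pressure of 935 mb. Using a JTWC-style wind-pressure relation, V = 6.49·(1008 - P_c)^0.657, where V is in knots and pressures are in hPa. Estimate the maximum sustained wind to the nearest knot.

109 kt

ΔP = 1008 − 935 = 73 mb.
73^0.657 ≈ 16.757.
V ≈ 6.49 × 16.757 ≈ 108.8 kt.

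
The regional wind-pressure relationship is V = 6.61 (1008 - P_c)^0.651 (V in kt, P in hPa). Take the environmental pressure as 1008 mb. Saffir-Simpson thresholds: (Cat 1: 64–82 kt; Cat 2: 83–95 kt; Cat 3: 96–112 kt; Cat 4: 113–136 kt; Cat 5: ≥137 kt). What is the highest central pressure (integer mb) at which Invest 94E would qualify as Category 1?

975 mb

Category 1 begins at V = 64 kt.
Required ΔP = (64/6.61)^(1/0.651) = 9.682^1.536 ≈ 32.70 mb.
P_c ≤ 1008 − 32.70 = 975.30, so the highest integer P_c is 975 mb.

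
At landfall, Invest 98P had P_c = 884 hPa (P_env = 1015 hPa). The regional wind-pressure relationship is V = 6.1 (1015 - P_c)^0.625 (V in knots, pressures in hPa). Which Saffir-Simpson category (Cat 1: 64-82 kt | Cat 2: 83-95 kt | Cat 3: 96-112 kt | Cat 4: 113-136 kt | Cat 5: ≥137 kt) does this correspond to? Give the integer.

ΔP = 1015 − 884 = 131 hPa.
V ≈ 6.1 × 131^0.625 = 6.1 × 21.05 ≈ 128 kt.
128 kt falls in the Category 4 band.

4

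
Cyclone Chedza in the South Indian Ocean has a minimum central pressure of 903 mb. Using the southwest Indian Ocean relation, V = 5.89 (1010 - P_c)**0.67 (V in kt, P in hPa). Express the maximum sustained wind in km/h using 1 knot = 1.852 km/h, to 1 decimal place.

ΔP = 1010 − 903 = 107 mb.
V ≈ 5.89 × 107^0.67 = 5.89 × 22.892 ≈ 134.835 kt.
134.835 × 1.852 ≈ 249.71 km/h → 249.7 km/h.

249.7 km/h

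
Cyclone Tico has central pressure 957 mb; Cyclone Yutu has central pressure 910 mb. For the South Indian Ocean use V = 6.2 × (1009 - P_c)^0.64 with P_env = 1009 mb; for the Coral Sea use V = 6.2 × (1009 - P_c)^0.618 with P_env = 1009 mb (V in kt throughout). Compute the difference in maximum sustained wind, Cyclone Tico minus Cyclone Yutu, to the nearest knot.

Cyclone Tico: ΔP = 52; V ≈ 6.2 × 52^0.64 ≈ 77.74 kt.
Cyclone Yutu: ΔP = 99; V ≈ 6.2 × 99^0.618 ≈ 106.09 kt.
Difference ≈ 77.74 − 106.09 = -28.35 → -28 kt.

-28 kt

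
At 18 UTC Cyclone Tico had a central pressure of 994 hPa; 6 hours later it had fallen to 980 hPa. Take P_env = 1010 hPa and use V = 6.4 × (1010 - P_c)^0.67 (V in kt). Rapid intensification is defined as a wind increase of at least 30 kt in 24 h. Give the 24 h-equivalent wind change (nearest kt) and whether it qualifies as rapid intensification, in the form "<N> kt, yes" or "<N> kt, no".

86 kt, yes

V₁: ΔP = 16, V ≈ 6.4 × 16^0.67 ≈ 41.01 kt.
V₂: ΔP = 30, V ≈ 6.4 × 30^0.67 ≈ 62.50 kt.
ΔV over 6 h = 21.49 kt → 24 h equivalent = 21.49 × 24/6 ≈ 85.96 kt.
86 kt ≥ 30 kt ⇒ rapid intensification.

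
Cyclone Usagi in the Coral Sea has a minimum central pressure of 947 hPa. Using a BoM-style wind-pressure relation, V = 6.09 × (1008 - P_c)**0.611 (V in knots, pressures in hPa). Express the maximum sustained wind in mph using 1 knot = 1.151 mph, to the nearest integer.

ΔP = 1008 − 947 = 61 hPa.
V ≈ 6.09 × 61^0.611 = 6.09 × 12.326 ≈ 75.068 kt.
75.068 × 1.151 ≈ 86.40 mph → 86 mph.

86 mph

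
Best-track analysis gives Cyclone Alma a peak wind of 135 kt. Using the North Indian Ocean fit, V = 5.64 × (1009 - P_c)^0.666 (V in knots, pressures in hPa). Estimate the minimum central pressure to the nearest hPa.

ΔP = (V / 5.64)^(1/0.666) = (135/5.64)^1.502.
135/5.64 = 23.936; 23.936^1.502 ≈ 117.67 hPa.
P_c = 1009 − 117.67 = 891.33 ≈ 891 hPa.

891 hPa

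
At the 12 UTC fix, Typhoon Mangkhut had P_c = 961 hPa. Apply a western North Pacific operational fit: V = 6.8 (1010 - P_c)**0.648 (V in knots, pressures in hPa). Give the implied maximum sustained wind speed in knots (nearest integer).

ΔP = 1010 − 961 = 49 hPa.
49^0.648 ≈ 12.452.
V ≈ 6.8 × 12.452 ≈ 84.7 kt.

85 kt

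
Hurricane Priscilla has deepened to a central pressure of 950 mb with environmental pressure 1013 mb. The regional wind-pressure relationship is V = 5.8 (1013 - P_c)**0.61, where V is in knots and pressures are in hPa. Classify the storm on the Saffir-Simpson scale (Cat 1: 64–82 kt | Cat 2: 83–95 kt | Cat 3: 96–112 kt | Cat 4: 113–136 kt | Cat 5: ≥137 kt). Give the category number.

ΔP = 1013 − 950 = 63 mb.
V ≈ 5.8 × 63^0.61 = 5.8 × 12.52 ≈ 73 kt.
73 kt falls in the Category 1 band.

1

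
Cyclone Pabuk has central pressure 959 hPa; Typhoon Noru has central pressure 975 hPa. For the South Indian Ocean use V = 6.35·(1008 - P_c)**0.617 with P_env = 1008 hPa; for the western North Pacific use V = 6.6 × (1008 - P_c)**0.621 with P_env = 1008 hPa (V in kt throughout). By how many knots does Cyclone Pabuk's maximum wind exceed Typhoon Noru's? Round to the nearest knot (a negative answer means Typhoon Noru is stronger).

Cyclone Pabuk: ΔP = 49; V ≈ 6.35 × 49^0.617 ≈ 70.08 kt.
Typhoon Noru: ΔP = 33; V ≈ 6.6 × 33^0.621 ≈ 57.88 kt.
Difference ≈ 70.08 − 57.88 = 12.20 → 12 kt.

12 kt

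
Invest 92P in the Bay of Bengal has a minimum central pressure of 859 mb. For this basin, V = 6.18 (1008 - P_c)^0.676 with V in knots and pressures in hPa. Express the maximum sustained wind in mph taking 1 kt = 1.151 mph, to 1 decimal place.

209.5 mph

ΔP = 1008 − 859 = 149 mb.
V ≈ 6.18 × 149^0.676 = 6.18 × 29.449 ≈ 181.996 kt.
181.996 × 1.151 ≈ 209.48 mph → 209.5 mph.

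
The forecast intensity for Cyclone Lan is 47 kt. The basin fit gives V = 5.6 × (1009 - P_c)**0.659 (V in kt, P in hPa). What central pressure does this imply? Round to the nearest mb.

ΔP = (V / 5.6)^(1/0.659) = (47/5.6)^1.517.
47/5.6 = 8.393; 8.393^1.517 ≈ 25.23 mb.
P_c = 1009 − 25.23 = 983.77 ≈ 984 mb.

984 mb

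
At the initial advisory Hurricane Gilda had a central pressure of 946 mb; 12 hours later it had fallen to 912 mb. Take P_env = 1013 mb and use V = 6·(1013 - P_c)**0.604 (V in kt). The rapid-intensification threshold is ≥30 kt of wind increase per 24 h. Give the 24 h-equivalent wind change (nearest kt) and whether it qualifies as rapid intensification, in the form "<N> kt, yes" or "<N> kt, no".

43 kt, yes

V₁: ΔP = 67, V ≈ 6 × 67^0.604 ≈ 76.05 kt.
V₂: ΔP = 101, V ≈ 6 × 101^0.604 ≈ 97.45 kt.
ΔV over 12 h = 21.40 kt → 24 h equivalent = 21.40 × 24/12 ≈ 42.80 kt.
43 kt ≥ 30 kt ⇒ rapid intensification.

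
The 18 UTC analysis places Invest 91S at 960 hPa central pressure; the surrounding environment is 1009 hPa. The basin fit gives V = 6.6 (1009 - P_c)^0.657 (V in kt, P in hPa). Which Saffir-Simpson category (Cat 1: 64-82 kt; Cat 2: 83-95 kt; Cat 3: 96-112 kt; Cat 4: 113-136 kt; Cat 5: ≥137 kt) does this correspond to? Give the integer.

2

ΔP = 1009 − 960 = 49 hPa.
V ≈ 6.6 × 49^0.657 = 6.6 × 12.90 ≈ 85 kt.
85 kt falls in the Category 2 band.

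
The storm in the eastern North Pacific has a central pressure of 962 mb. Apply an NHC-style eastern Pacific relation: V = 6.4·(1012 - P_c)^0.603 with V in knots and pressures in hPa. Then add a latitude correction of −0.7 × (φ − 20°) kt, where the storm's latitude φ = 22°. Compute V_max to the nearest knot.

66 kt

ΔP = 1012 − 962 = 50 mb.
50^0.603 ≈ 10.580.
V ≈ 6.4 × 10.580 ≈ 67.7 kt.
Latitude correction: −0.7 × (22 − 20) = -1.4 kt.
Corrected V ≈ 66.3 kt → 66 kt.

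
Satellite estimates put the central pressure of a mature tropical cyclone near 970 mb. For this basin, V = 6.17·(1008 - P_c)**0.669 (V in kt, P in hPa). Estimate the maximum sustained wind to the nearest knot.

ΔP = 1008 − 970 = 38 mb.
38^0.669 ≈ 11.399.
V ≈ 6.17 × 11.399 ≈ 70.3 kt.

70 kt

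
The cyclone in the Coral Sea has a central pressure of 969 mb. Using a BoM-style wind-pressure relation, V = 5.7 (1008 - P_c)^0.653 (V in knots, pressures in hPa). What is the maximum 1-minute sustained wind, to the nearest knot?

62 kt

ΔP = 1008 − 969 = 39 mb.
39^0.653 ≈ 10.939.
V ≈ 5.7 × 10.939 ≈ 62.4 kt.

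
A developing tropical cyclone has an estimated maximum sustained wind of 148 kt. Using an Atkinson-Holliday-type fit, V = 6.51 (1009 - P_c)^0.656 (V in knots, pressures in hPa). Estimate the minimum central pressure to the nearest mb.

892 mb

ΔP = (V / 6.51)^(1/0.656) = (148/6.51)^1.524.
148/6.51 = 22.734; 22.734^1.524 ≈ 116.98 mb.
P_c = 1009 − 116.98 = 892.02 ≈ 892 mb.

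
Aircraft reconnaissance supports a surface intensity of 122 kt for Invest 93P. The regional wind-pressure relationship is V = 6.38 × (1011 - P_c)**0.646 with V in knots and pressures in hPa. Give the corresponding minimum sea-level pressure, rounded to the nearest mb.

ΔP = (V / 6.38)^(1/0.646) = (122/6.38)^1.548.
122/6.38 = 19.122; 19.122^1.548 ≈ 96.34 mb.
P_c = 1011 − 96.34 = 914.66 ≈ 915 mb.

915 mb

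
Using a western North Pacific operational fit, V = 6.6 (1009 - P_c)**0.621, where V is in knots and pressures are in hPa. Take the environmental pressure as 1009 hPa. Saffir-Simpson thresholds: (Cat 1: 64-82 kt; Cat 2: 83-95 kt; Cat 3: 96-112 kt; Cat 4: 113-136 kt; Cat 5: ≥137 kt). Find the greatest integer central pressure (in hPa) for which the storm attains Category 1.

970 hPa

Category 1 begins at V = 64 kt.
Required ΔP = (64/6.6)^(1/0.621) = 9.697^1.610 ≈ 38.80 hPa.
P_c ≤ 1009 − 38.80 = 970.20, so the highest integer P_c is 970 hPa.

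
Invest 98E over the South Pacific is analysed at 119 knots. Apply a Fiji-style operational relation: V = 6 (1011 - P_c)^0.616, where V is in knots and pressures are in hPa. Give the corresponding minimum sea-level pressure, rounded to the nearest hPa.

883 hPa

ΔP = (V / 6)^(1/0.616) = (119/6)^1.623.
119/6 = 19.833; 19.833^1.623 ≈ 127.69 hPa.
P_c = 1011 − 127.69 = 883.31 ≈ 883 hPa.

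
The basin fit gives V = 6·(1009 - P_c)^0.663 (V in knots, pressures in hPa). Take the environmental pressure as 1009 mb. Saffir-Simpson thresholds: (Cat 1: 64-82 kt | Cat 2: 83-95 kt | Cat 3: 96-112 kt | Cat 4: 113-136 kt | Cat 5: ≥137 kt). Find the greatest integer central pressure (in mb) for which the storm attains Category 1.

Category 1 begins at V = 64 kt.
Required ΔP = (64/6)^(1/0.663) = 10.667^1.508 ≈ 35.53 mb.
P_c ≤ 1009 − 35.53 = 973.47, so the highest integer P_c is 973 mb.

973 mb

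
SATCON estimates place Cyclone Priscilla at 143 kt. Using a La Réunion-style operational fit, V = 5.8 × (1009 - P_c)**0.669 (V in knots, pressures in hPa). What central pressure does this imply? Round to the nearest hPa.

889 hPa

ΔP = (V / 5.8)^(1/0.669) = (143/5.8)^1.495.
143/5.8 = 24.655; 24.655^1.495 ≈ 120.39 hPa.
P_c = 1009 − 120.39 = 888.61 ≈ 889 hPa.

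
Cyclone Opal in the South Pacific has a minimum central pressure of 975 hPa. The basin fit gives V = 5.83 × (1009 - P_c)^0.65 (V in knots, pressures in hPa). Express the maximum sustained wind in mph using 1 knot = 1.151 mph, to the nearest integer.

ΔP = 1009 − 975 = 34 hPa.
V ≈ 5.83 × 34^0.65 = 5.83 × 9.896 ≈ 57.694 kt.
57.694 × 1.151 ≈ 66.41 mph → 66 mph.

66 mph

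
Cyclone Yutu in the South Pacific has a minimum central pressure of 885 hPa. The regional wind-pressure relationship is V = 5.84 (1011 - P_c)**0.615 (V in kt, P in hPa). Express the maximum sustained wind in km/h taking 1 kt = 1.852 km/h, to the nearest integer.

ΔP = 1011 − 885 = 126 hPa.
V ≈ 5.84 × 126^0.615 = 5.84 × 19.576 ≈ 114.325 kt.
114.325 × 1.852 ≈ 211.73 km/h → 212 km/h.

212 km/h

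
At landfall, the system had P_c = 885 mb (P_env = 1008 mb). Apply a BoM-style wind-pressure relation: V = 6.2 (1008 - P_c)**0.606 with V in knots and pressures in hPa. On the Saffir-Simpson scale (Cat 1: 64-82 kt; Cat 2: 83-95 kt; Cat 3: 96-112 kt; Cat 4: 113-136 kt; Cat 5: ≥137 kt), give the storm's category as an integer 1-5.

4

ΔP = 1008 − 885 = 123 mb.
V ≈ 6.2 × 123^0.606 = 6.2 × 18.47 ≈ 115 kt.
115 kt falls in the Category 4 band.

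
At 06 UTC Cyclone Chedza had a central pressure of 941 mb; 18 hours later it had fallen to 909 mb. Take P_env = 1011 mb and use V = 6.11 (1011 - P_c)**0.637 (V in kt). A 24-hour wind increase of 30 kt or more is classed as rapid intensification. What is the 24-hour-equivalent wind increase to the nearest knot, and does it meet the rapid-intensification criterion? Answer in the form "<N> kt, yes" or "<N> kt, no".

33 kt, yes

V₁: ΔP = 70, V ≈ 6.11 × 70^0.637 ≈ 91.49 kt.
V₂: ΔP = 102, V ≈ 6.11 × 102^0.637 ≈ 116.28 kt.
ΔV over 18 h = 24.79 kt → 24 h equivalent = 24.79 × 24/18 ≈ 33.05 kt.
33 kt ≥ 30 kt ⇒ rapid intensification.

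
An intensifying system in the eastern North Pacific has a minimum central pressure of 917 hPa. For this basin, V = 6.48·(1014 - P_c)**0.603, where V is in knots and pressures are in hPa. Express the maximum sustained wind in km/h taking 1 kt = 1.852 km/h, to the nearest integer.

189 km/h

ΔP = 1014 − 917 = 97 hPa.
V ≈ 6.48 × 97^0.603 = 6.48 × 15.777 ≈ 102.235 kt.
102.235 × 1.852 ≈ 189.34 km/h → 189 km/h.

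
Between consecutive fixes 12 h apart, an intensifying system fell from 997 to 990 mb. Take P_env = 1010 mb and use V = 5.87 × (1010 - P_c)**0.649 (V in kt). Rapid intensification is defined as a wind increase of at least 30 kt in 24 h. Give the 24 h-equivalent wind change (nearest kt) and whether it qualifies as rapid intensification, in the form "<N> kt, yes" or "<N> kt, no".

V₁: ΔP = 13, V ≈ 5.87 × 13^0.649 ≈ 31.02 kt.
V₂: ΔP = 20, V ≈ 5.87 × 20^0.649 ≈ 41.02 kt.
ΔV over 12 h = 10.00 kt → 24 h equivalent = 10.00 × 24/12 ≈ 20.00 kt.
20 kt < 30 kt ⇒ not rapid intensification.

20 kt, no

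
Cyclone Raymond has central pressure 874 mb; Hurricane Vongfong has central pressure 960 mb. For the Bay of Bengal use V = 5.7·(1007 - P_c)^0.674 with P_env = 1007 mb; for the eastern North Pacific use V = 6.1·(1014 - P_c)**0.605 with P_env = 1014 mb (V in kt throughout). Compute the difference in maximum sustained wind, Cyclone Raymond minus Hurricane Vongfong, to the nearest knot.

Cyclone Raymond: ΔP = 133; V ≈ 5.7 × 133^0.674 ≈ 153.94 kt.
Hurricane Vongfong: ΔP = 54; V ≈ 6.1 × 54^0.605 ≈ 68.14 kt.
Difference ≈ 153.94 − 68.14 = 85.80 → 86 kt.

86 kt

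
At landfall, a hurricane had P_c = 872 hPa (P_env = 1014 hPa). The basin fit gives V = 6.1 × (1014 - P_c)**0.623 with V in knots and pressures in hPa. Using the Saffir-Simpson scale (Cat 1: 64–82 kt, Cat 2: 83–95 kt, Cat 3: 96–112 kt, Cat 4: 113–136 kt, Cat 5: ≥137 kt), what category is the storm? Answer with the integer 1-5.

ΔP = 1014 − 872 = 142 hPa.
V ≈ 6.1 × 142^0.623 = 6.1 × 21.92 ≈ 134 kt.
134 kt falls in the Category 4 band.

4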